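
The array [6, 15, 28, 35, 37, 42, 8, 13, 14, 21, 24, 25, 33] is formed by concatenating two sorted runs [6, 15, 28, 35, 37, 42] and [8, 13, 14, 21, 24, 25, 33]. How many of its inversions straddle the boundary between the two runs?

For each element r of the right run, count left-run elements greater than r:
r = 8: 15, 28, 35, 37, 42 → 5
r = 13: 15, 28, 35, 37, 42 → 5
r = 14: 15, 28, 35, 37, 42 → 5
r = 21: 28, 35, 37, 42 → 4
r = 24: 28, 35, 37, 42 → 4
r = 25: 28, 35, 37, 42 → 4
r = 33: 35, 37, 42 → 3
Cross-inversions: 5 + 5 + 5 + 4 + 4 + 4 + 3 = 30

30 split inversions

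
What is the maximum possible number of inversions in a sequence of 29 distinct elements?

A reversed (strictly descending) arrangement makes every pair an inversion, giving C(29, 2) inversions.
C(29, 2) = 29·28/2 = 406

Inversions: 406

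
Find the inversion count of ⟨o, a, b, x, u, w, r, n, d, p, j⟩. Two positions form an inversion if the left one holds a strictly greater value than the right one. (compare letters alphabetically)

Out-of-order pairs: 29

Count, for each position, how many later elements it exceeds:
o: 5
a: 0
b: 0
x: 7
u: 5
w: 5
r: 4
n: 2
d: 0
p: 1
j: 0
Sum: 5 + 0 + 0 + 7 + 5 + 5 + 4 + 2 + 0 + 1 + 0 = 29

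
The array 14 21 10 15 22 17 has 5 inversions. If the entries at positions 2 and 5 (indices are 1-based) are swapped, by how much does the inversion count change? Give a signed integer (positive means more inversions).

Positions 2 and 5 hold 21 and 22; after swapping, the array is [14, 22, 10, 15, 21, 17].
For each element, count later entries that are smaller:
14: 1
22: 4
10: 0
15: 0
21: 1
17: 0
Sum: 1 + 4 + 0 + 0 + 1 + 0 = 6
Change: 6 − 5 = +1

+1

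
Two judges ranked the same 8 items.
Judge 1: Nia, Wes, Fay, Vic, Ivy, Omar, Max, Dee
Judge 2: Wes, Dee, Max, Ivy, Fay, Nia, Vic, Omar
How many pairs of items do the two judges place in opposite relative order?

Assign each item its position (1..8) in the first ordering, then rewrite the second ordering as that position sequence:
positions: Nia→1, Wes→2, Fay→3, Vic→4, Ivy→5, Omar→6, Max→7, Dee→8
second ordering as positions: [2, 8, 7, 5, 3, 1, 4, 6]
Discordant pairs = inversions in this position sequence.
2: 1 → 1
8: 7, 5, 3, 1, 4, 6 → 6
7: 5, 3, 1, 4, 6 → 5
5: 3, 1, 4 → 3
3: 1 → 1
1: 0
4: 0
6: 0
Total: 1 + 6 + 5 + 3 + 1 + 0 + 0 + 0 = 16

16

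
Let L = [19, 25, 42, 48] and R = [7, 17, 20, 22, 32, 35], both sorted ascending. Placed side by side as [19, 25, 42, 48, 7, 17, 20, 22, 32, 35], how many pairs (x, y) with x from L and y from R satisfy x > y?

Count, for every r in R, how many entries of L exceed r:
r = 7: 19, 25, 42, 48 → 4
r = 17: 19, 25, 42, 48 → 4
r = 20: 25, 42, 48 → 3
r = 22: 25, 42, 48 → 3
r = 32: 42, 48 → 2
r = 35: 42, 48 → 2
Cross-inversions: 4 + 4 + 3 + 3 + 2 + 2 = 18

There are 18 split inversions.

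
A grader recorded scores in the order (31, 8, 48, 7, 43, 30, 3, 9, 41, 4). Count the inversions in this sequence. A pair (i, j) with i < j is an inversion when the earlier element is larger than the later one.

Count, for each position, how many later elements it exceeds:
31 → 8, 7, 30, 3, 9, 4 → 6
8 → 7, 3, 4 → 3
48 → 7, 43, 30, 3, 9, 41, 4 → 7
7 → 3, 4 → 2
43 → 30, 3, 9, 41, 4 → 5
30 → 3, 9, 4 → 3
3 → none → 0
9 → 4 → 1
41 → 4 → 1
4 → none → 0
Sum: 6 + 3 + 7 + 2 + 5 + 3 + 0 + 1 + 1 + 0 = 28

There are 28 inversions.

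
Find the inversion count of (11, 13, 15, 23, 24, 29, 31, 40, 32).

1 inversion

Count, for each position, how many later elements it exceeds:
11: 0
13: 0
15: 0
23: 0
24: 0
29: 0
31: 0
40: 1
32: 0
Sum: 0 + 0 + 0 + 0 + 0 + 0 + 0 + 1 + 0 = 1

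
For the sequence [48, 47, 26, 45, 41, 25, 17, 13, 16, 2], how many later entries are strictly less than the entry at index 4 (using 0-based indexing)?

The element at index 4 is 41.
Elements after it: 25, 17, 13, 16, 2
Those smaller than 41: 25, 17, 13, 16, 2

5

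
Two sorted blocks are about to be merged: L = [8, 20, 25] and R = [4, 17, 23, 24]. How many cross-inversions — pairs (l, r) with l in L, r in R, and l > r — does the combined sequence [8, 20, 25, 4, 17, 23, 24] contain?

Count, for every r in R, how many entries of L exceed r:
r = 4: 8, 20, 25 → 3
r = 17: 20, 25 → 2
r = 23: 25 → 1
r = 24: 25 → 1
Cross-inversions: 3 + 2 + 1 + 1 = 7

7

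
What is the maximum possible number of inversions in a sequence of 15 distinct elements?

105

A reversed (strictly descending) arrangement makes every pair an inversion, giving C(15, 2) inversions.
C(15, 2) = 15·14/2 = 105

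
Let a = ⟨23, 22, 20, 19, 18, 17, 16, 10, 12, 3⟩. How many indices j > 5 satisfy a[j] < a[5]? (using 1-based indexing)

5 such elements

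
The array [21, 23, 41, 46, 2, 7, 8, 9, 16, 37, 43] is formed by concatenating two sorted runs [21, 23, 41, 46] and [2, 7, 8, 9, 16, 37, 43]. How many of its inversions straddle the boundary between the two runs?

23

Count, for every r in R, how many entries of L exceed r:
r = 2: 21, 23, 41, 46 → 4
r = 7: 21, 23, 41, 46 → 4
r = 8: 21, 23, 41, 46 → 4
r = 9: 21, 23, 41, 46 → 4
r = 16: 21, 23, 41, 46 → 4
r = 37: 41, 46 → 2
r = 43: 46 → 1
Cross-inversions: 4 + 4 + 4 + 4 + 4 + 2 + 1 = 23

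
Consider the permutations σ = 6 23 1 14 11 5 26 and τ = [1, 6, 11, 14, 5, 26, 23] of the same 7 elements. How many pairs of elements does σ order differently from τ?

Assign each item its position (1..7) in the first ordering, then rewrite the second ordering as that position sequence:
positions: 6→1, 23→2, 1→3, 14→4, 11→5, 5→6, 26→7
second ordering as positions: [3, 1, 5, 4, 6, 7, 2]
Discordant pairs = inversions in this position sequence.
3: 1, 2 → 2
1: 0
5: 4, 2 → 2
4: 2 → 1
6: 2 → 1
7: 2 → 1
2: 0
Total: 2 + 0 + 2 + 1 + 1 + 1 + 0 = 7

7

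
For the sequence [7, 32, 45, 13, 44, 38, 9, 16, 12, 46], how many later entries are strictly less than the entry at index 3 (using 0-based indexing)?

2

The element at index 3 is 13.
Elements after it: 44, 38, 9, 16, 12, 46
Those smaller than 13: 9, 12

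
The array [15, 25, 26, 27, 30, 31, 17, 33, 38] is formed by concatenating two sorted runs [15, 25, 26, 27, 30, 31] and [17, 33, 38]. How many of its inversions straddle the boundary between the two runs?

Cross-inversions: 5

Count, for every r in R, how many entries of L exceed r:
r = 17: 25, 26, 27, 30, 31 → 5
r = 33: none → 0
r = 38: none → 0
Cross-inversions: 5 + 0 + 0 = 5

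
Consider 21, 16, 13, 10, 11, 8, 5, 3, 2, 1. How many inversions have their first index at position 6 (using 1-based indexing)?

The element at index 6 is 8.
Elements after it: 5, 3, 2, 1
Those smaller than 8: 5, 3, 2, 1

4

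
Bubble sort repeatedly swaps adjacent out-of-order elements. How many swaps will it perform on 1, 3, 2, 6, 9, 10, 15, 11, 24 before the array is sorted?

Minimum adjacent swaps = number of inversions (each swap of adjacent out-of-order elements removes one inversion and no swap can remove more).
Count inversions — for each element, later elements that are smaller:
1: none → 0
3: 2 → 1
2: none → 0
6: none → 0
9: none → 0
10: none → 0
15: 11 → 1
11: none → 0
24: none → 0
Total inversions: 0 + 1 + 0 + 0 + 0 + 0 + 1 + 0 + 0 = 2

Adjacent swaps: 2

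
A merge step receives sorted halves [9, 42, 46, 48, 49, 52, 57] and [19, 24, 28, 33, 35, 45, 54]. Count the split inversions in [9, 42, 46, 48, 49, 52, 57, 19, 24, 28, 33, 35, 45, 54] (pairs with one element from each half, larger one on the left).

For each element r of the right run, count left-run elements greater than r:
r = 19: 42, 46, 48, 49, 52, 57 → 6
r = 24: 42, 46, 48, 49, 52, 57 → 6
r = 28: 42, 46, 48, 49, 52, 57 → 6
r = 33: 42, 46, 48, 49, 52, 57 → 6
r = 35: 42, 46, 48, 49, 52, 57 → 6
r = 45: 46, 48, 49, 52, 57 → 5
r = 54: 57 → 1
Cross-inversions: 6 + 6 + 6 + 6 + 6 + 5 + 1 = 36

There are 36 split inversions.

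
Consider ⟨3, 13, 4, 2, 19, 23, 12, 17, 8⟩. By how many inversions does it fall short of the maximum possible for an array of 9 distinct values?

Maximum inversions for 9 distinct elements is C(9, 2) = 9·8/2 = 36.
Current inversions — for each element, count later smaller elements:
3: 1
13: 4
4: 1
2: 0
19: 3
23: 3
12: 1
17: 1
8: 0
Current total: 1 + 4 + 1 + 0 + 3 + 3 + 1 + 1 + 0 = 14
Shortfall: 36 − 14 = 22

22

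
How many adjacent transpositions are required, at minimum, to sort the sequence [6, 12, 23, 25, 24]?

1 swap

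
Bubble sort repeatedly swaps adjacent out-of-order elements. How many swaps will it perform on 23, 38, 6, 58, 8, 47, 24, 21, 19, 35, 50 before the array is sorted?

24 adjacent swaps

Each adjacent swap fixes exactly one inversion, so the minimum swap count equals the number of inversions.
Count inversions — for each element, later elements that are smaller:
23: 6, 8, 21, 19 → 4
38: 6, 8, 24, 21, 19, 35 → 6
6: none → 0
58: 8, 47, 24, 21, 19, 35, 50 → 7
8: none → 0
47: 24, 21, 19, 35 → 4
24: 21, 19 → 2
21: 19 → 1
19: none → 0
35: none → 0
50: none → 0
Total inversions: 4 + 6 + 0 + 7 + 0 + 4 + 2 + 1 + 0 + 0 + 0 = 24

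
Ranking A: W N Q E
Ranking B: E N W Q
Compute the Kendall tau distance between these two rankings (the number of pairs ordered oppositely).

Assign each item its position (1..4) in the first ordering, then rewrite the second ordering as that position sequence:
positions: W→1, N→2, Q→3, E→4
second ordering as positions: [4, 2, 1, 3]
Discordant pairs = inversions in this position sequence.
4: 2, 1, 3 → 3
2: 1 → 1
1: 0
3: 0
Total: 3 + 1 + 0 + 0 = 4

4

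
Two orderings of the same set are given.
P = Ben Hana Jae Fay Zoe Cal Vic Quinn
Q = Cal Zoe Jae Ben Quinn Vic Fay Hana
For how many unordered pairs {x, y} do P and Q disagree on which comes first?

Disagreeing pairs: 17

Assign each item its position (1..8) in the first ordering, then rewrite the second ordering as that position sequence:
positions: Ben→1, Hana→2, Jae→3, Fay→4, Zoe→5, Cal→6, Vic→7, Quinn→8
second ordering as positions: [6, 5, 3, 1, 8, 7, 4, 2]
Discordant pairs = inversions in this position sequence.
6: 5, 3, 1, 4, 2 → 5
5: 3, 1, 4, 2 → 4
3: 1, 2 → 2
1: 0
8: 7, 4, 2 → 3
7: 4, 2 → 2
4: 2 → 1
2: 0
Total: 5 + 4 + 2 + 0 + 3 + 2 + 1 + 0 = 17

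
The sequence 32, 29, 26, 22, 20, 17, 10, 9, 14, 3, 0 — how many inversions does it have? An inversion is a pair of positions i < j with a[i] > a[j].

Inversions: 53

For each element, count later entries that are smaller:
32: 10
29: 9
26: 8
22: 7
20: 6
17: 5
10: 3
9: 2
14: 2
3: 1
0: 0
Sum: 10 + 9 + 8 + 7 + 6 + 5 + 3 + 2 + 2 + 1 + 0 = 53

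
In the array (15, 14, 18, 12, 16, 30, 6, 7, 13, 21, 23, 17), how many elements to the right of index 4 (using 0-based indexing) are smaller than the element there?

3

The element at index 4 is 16.
Elements after it: 30, 6, 7, 13, 21, 23, 17
Those smaller than 16: 6, 7, 13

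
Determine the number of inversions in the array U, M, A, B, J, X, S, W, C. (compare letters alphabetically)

There are 16 inversions.

Count, for each position, how many later elements it exceeds:
U: 6
M: 4
A: 0
B: 0
J: 1
X: 3
S: 1
W: 1
C: 0
Sum: 6 + 4 + 0 + 0 + 1 + 3 + 1 + 1 + 0 = 16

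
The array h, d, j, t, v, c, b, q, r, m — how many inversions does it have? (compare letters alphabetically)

20

Sweep left to right; for each value list the smaller values that follow it:
h → d, c, b → 3
d → c, b → 2
j → c, b → 2
t → c, b, q, r, m → 5
v → c, b, q, r, m → 5
c → b → 1
b → none → 0
q → m → 1
r → m → 1
m → none → 0
Sum: 3 + 2 + 2 + 5 + 5 + 1 + 0 + 1 + 1 + 0 = 20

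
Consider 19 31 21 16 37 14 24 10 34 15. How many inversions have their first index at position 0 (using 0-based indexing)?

4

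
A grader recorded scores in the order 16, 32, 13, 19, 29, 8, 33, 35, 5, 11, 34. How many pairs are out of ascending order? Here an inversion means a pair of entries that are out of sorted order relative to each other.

Element-by-element contributions:
16 → 13, 8, 5, 11 → 4
32 → 13, 19, 29, 8, 5, 11 → 6
13 → 8, 5, 11 → 3
19 → 8, 5, 11 → 3
29 → 8, 5, 11 → 3
8 → 5 → 1
33 → 5, 11 → 2
35 → 5, 11, 34 → 3
5 → none → 0
11 → none → 0
34 → none → 0
Sum: 4 + 6 + 3 + 3 + 3 + 1 + 2 + 3 + 0 + 0 + 0 = 25

25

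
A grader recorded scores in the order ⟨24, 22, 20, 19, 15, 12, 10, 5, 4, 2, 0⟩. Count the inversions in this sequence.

55

Count, for each position, how many later elements it exceeds:
24: 10
22: 9
20: 8
19: 7
15: 6
12: 5
10: 4
5: 3
4: 2
2: 1
0: 0
Sum: 10 + 9 + 8 + 7 + 6 + 5 + 4 + 3 + 2 + 1 + 0 = 55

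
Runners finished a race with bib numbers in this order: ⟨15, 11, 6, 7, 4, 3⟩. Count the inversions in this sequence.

14 inversions

Element-by-element contributions:
15: 5
11: 4
6: 2
7: 2
4: 1
3: 0
Sum: 5 + 4 + 2 + 2 + 1 + 0 = 14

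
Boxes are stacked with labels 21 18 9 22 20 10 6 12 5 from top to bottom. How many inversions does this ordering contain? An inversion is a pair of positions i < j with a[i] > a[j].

Element-by-element contributions:
21 → 18, 9, 20, 10, 6, 12, 5 → 7
18 → 9, 10, 6, 12, 5 → 5
9 → 6, 5 → 2
22 → 20, 10, 6, 12, 5 → 5
20 → 10, 6, 12, 5 → 4
10 → 6, 5 → 2
6 → 5 → 1
12 → 5 → 1
5 → none → 0
Sum: 7 + 5 + 2 + 5 + 4 + 2 + 1 + 1 + 0 = 27

Inversions: 27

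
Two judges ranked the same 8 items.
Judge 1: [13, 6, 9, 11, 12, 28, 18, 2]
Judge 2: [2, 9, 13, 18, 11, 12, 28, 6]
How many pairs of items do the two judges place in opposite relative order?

16

Assign each item its position (1..8) in the first ordering, then rewrite the second ordering as that position sequence:
positions: 13→1, 6→2, 9→3, 11→4, 12→5, 28→6, 18→7, 2→8
second ordering as positions: [8, 3, 1, 7, 4, 5, 6, 2]
Discordant pairs = inversions in this position sequence.
8: 3, 1, 7, 4, 5, 6, 2 → 7
3: 1, 2 → 2
1: 0
7: 4, 5, 6, 2 → 4
4: 2 → 1
5: 2 → 1
6: 2 → 1
2: 0
Total: 7 + 2 + 0 + 4 + 1 + 1 + 1 + 0 = 16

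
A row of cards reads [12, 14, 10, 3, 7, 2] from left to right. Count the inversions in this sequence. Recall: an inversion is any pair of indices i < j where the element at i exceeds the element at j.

13 inversions

Count, for each position, how many later elements it exceeds:
12 → 10, 3, 7, 2 → 4
14 → 10, 3, 7, 2 → 4
10 → 3, 7, 2 → 3
3 → 2 → 1
7 → 2 → 1
2 → none → 0
Sum: 4 + 4 + 3 + 1 + 1 + 0 = 13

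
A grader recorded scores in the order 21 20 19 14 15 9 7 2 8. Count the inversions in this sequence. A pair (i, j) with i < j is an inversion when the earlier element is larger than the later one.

There are 33 inversions.

Element-by-element contributions:
21 → 20, 19, 14, 15, 9, 7, 2, 8 → 8
20 → 19, 14, 15, 9, 7, 2, 8 → 7
19 → 14, 15, 9, 7, 2, 8 → 6
14 → 9, 7, 2, 8 → 4
15 → 9, 7, 2, 8 → 4
9 → 7, 2, 8 → 3
7 → 2 → 1
2 → none → 0
8 → none → 0
Sum: 8 + 7 + 6 + 4 + 4 + 3 + 1 + 0 + 0 = 33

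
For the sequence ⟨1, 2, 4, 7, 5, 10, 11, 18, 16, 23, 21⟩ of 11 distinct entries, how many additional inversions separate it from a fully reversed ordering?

Maximum inversions for 11 distinct elements is C(11, 2) = 11·10/2 = 55.
Current inversions — for each element, count later smaller elements:
1: 0
2: 0
4: 0
7: 1
5: 0
10: 0
11: 0
18: 1
16: 0
23: 1
21: 0
Current total: 0 + 0 + 0 + 1 + 0 + 0 + 0 + 1 + 0 + 1 + 0 = 3
Shortfall: 55 − 3 = 52

52 inversions short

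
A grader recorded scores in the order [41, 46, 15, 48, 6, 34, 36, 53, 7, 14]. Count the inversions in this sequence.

Inversions: 26

Count, for each position, how many later elements it exceeds:
41 → 15, 6, 34, 36, 7, 14 → 6
46 → 15, 6, 34, 36, 7, 14 → 6
15 → 6, 7, 14 → 3
48 → 6, 34, 36, 7, 14 → 5
6 → none → 0
34 → 7, 14 → 2
36 → 7, 14 → 2
53 → 7, 14 → 2
7 → none → 0
14 → none → 0
Sum: 6 + 6 + 3 + 5 + 0 + 2 + 2 + 2 + 0 + 0 = 26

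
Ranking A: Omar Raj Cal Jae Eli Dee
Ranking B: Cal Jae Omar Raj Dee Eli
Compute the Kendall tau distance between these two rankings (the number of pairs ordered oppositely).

5 discordant pairs

Assign each item its position (1..6) in the first ordering, then rewrite the second ordering as that position sequence:
positions: Omar→1, Raj→2, Cal→3, Jae→4, Eli→5, Dee→6
second ordering as positions: [3, 4, 1, 2, 6, 5]
Discordant pairs = inversions in this position sequence.
3: 1, 2 → 2
4: 1, 2 → 2
1: 0
2: 0
6: 5 → 1
5: 0
Total: 2 + 2 + 0 + 0 + 1 + 0 = 5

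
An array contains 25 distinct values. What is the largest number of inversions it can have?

300

A reversed (strictly descending) arrangement makes every pair an inversion, giving C(25, 2) inversions.
C(25, 2) = 25·24/2 = 300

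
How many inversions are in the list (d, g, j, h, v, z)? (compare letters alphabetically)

1

Count, for each position, how many later elements it exceeds:
d: 0
g: 0
j: 1
h: 0
v: 0
z: 0
Sum: 0 + 0 + 1 + 0 + 0 + 0 = 1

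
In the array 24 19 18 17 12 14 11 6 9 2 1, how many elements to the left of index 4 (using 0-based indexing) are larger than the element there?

The element at index 4 is 12.
Elements before it: 24, 19, 18, 17
Those larger than 12: 24, 19, 18, 17

4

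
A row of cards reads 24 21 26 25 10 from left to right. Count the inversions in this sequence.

6 out-of-order pairs

Inversion pairs (indices are 1-based):
(1,2): 24 > 21
(1,5): 24 > 10
(2,5): 21 > 10
(3,4): 26 > 25
(3,5): 26 > 10
(4,5): 25 > 10
That's 6 pairs.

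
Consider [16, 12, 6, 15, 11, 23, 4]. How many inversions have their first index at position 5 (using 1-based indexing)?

1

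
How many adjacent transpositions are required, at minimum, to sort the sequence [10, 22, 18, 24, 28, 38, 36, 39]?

2 adjacent swaps

Each adjacent swap fixes exactly one inversion, so the minimum swap count equals the number of inversions.
Count inversions — for each element, later elements that are smaller:
10: none → 0
22: 18 → 1
18: none → 0
24: none → 0
28: none → 0
38: 36 → 1
36: none → 0
39: none → 0
Total inversions: 0 + 1 + 0 + 0 + 0 + 1 + 0 + 0 = 2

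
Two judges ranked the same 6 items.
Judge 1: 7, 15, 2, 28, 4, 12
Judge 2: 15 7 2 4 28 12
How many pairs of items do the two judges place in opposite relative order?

Assign each item its position (1..6) in the first ordering, then rewrite the second ordering as that position sequence:
positions: 7→1, 15→2, 2→3, 28→4, 4→5, 12→6
second ordering as positions: [2, 1, 3, 5, 4, 6]
Discordant pairs = inversions in this position sequence.
2: 1 → 1
1: 0
3: 0
5: 4 → 1
4: 0
6: 0
Total: 1 + 0 + 0 + 1 + 0 + 0 = 2

2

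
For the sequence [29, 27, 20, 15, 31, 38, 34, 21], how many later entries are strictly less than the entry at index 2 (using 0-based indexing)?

1

The element at index 2 is 20.
Elements after it: 15, 31, 38, 34, 21
Those smaller than 20: 15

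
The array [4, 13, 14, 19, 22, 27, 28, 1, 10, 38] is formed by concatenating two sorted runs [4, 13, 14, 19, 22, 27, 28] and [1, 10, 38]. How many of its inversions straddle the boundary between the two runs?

13 split inversions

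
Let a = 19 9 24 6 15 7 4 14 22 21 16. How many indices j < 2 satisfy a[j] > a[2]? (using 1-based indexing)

The element at index 2 is 9.
Elements before it: 19
Those larger than 9: 19

1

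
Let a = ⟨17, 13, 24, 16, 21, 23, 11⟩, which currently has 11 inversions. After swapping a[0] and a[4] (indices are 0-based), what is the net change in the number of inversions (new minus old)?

+1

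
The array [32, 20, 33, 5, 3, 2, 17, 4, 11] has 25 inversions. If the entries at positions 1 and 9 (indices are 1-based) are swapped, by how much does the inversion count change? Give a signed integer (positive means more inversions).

Positions 1 and 9 hold 32 and 11; after swapping, the array is [11, 20, 33, 5, 3, 2, 17, 4, 32].
For each element, count later entries that are smaller:
11: 4
20: 5
33: 6
5: 3
3: 1
2: 0
17: 1
4: 0
32: 0
Sum: 4 + 5 + 6 + 3 + 1 + 0 + 1 + 0 + 0 = 20
Change: 20 − 25 = -5

-5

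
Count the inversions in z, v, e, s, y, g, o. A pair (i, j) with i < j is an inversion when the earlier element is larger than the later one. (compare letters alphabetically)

14

Count, for each position, how many later elements it exceeds:
z → v, e, s, y, g, o → 6
v → e, s, g, o → 4
e → none → 0
s → g, o → 2
y → g, o → 2
g → none → 0
o → none → 0
Sum: 6 + 4 + 0 + 2 + 2 + 0 + 0 = 14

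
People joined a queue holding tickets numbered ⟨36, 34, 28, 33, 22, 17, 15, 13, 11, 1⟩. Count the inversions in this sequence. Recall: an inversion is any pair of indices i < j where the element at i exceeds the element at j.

44 out-of-order pairs

Sweep left to right; for each value list the smaller values that follow it:
36: 9
34: 8
28: 6
33: 6
22: 5
17: 4
15: 3
13: 2
11: 1
1: 0
Sum: 9 + 8 + 6 + 6 + 5 + 4 + 3 + 2 + 1 + 0 = 44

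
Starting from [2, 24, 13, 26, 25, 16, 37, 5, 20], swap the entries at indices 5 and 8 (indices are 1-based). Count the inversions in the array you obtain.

Positions 5 and 8 hold 25 and 5; after swapping, the array is [2, 24, 13, 26, 5, 16, 37, 25, 20].
Sweep left to right; for each value list the smaller values that follow it:
2: 0
24: 4
13: 1
26: 4
5: 0
16: 0
37: 2
25: 1
20: 0
Sum: 0 + 4 + 1 + 4 + 0 + 0 + 2 + 1 + 0 = 12

Inversions: 12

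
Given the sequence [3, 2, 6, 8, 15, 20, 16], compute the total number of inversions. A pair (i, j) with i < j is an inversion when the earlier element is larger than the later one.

Listing every pair i<j with a[i]>a[j] (using 0-based positions):
(0,1): 3 > 2
(5,6): 20 > 16
That's 2 pairs.

2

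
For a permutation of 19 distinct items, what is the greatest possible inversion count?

The maximum occurs when the array is in strictly decreasing order: every one of the C(19, 2) pairs is inverted.
C(19, 2) = 19·18/2 = 171

171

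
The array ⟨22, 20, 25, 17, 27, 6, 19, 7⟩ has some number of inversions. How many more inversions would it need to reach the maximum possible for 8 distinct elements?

Maximum inversions for 8 distinct elements is C(8, 2) = 8·7/2 = 28.
Current inversions — for each element, count later smaller elements:
22: 5
20: 4
25: 4
17: 2
27: 3
6: 0
19: 1
7: 0
Current total: 5 + 4 + 4 + 2 + 3 + 0 + 1 + 0 = 19
Shortfall: 28 − 19 = 9

9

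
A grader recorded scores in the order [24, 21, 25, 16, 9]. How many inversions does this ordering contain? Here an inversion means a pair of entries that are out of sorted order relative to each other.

8

Count, for each position, how many later elements it exceeds:
24: 3
21: 2
25: 2
16: 1
9: 0
Sum: 3 + 2 + 2 + 1 + 0 = 8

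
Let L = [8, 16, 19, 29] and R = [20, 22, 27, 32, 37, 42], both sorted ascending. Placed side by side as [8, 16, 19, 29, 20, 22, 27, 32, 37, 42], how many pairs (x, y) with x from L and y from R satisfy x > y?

For each element r of the right run, count left-run elements greater than r:
r = 20: 29 → 1
r = 22: 29 → 1
r = 27: 29 → 1
r = 32: none → 0
r = 37: none → 0
r = 42: none → 0
Cross-inversions: 1 + 1 + 1 + 0 + 0 + 0 = 3

Split inversions: 3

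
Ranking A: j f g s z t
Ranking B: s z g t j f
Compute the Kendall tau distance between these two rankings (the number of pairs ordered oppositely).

10

Assign each item its position (1..6) in the first ordering, then rewrite the second ordering as that position sequence:
positions: j→1, f→2, g→3, s→4, z→5, t→6
second ordering as positions: [4, 5, 3, 6, 1, 2]
Discordant pairs = inversions in this position sequence.
4: 3, 1, 2 → 3
5: 3, 1, 2 → 3
3: 1, 2 → 2
6: 1, 2 → 2
1: 0
2: 0
Total: 3 + 3 + 2 + 2 + 0 + 0 = 10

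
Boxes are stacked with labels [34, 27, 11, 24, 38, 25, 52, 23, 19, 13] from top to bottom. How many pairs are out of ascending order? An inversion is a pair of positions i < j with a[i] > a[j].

Inversions: 29

For each element, count later entries that are smaller:
34 → 27, 11, 24, 25, 23, 19, 13 → 7
27 → 11, 24, 25, 23, 19, 13 → 6
11 → none → 0
24 → 23, 19, 13 → 3
38 → 25, 23, 19, 13 → 4
25 → 23, 19, 13 → 3
52 → 23, 19, 13 → 3
23 → 19, 13 → 2
19 → 13 → 1
13 → none → 0
Sum: 7 + 6 + 0 + 3 + 4 + 3 + 3 + 2 + 1 + 0 = 29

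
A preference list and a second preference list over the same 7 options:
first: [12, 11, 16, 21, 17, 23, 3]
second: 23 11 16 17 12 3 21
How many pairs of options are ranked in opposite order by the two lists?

10

Assign each item its position (1..7) in the first ordering, then rewrite the second ordering as that position sequence:
positions: 12→1, 11→2, 16→3, 21→4, 17→5, 23→6, 3→7
second ordering as positions: [6, 2, 3, 5, 1, 7, 4]
Discordant pairs = inversions in this position sequence.
6: 2, 3, 5, 1, 4 → 5
2: 1 → 1
3: 1 → 1
5: 1, 4 → 2
1: 0
7: 4 → 1
4: 0
Total: 5 + 1 + 1 + 2 + 0 + 1 + 0 = 10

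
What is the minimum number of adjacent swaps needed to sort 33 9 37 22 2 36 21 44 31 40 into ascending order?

Swaps: 17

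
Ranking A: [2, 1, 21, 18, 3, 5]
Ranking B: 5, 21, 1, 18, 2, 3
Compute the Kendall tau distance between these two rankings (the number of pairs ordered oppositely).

9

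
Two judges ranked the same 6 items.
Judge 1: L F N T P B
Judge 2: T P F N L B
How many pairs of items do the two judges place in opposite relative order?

8

Assign each item its position (1..6) in the first ordering, then rewrite the second ordering as that position sequence:
positions: L→1, F→2, N→3, T→4, P→5, B→6
second ordering as positions: [4, 5, 2, 3, 1, 6]
Discordant pairs = inversions in this position sequence.
4: 2, 3, 1 → 3
5: 2, 3, 1 → 3
2: 1 → 1
3: 1 → 1
1: 0
6: 0
Total: 3 + 3 + 1 + 1 + 0 + 0 = 8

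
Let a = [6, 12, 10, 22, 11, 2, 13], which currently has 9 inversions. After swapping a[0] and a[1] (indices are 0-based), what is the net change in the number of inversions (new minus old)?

Positions 0 and 1 hold 6 and 12; after swapping, the array is [12, 6, 10, 22, 11, 2, 13].
Element-by-element contributions:
12 → 6, 10, 11, 2 → 4
6 → 2 → 1
10 → 2 → 1
22 → 11, 2, 13 → 3
11 → 2 → 1
2 → none → 0
13 → none → 0
Sum: 4 + 1 + 1 + 3 + 1 + 0 + 0 = 10
Change: 10 − 9 = +1

+1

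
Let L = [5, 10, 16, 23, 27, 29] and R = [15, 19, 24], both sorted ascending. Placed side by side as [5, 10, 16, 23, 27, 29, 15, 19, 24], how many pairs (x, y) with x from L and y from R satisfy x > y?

Take each right-half value and tally the left-half values above it:
r = 15: 16, 23, 27, 29 → 4
r = 19: 23, 27, 29 → 3
r = 24: 27, 29 → 2
Cross-inversions: 4 + 3 + 2 = 9

There are 9 split inversions.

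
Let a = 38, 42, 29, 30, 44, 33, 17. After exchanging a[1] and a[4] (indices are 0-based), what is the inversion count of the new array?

14

Positions 1 and 4 hold 42 and 44; after swapping, the array is [38, 44, 29, 30, 42, 33, 17].
Element-by-element contributions:
38: 4
44: 5
29: 1
30: 1
42: 2
33: 1
17: 0
Sum: 4 + 5 + 1 + 1 + 2 + 1 + 0 = 14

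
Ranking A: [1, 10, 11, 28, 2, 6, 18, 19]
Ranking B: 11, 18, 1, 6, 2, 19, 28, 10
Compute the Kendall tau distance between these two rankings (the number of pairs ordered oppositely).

15 discordant pairs

Assign each item its position (1..8) in the first ordering, then rewrite the second ordering as that position sequence:
positions: 1→1, 10→2, 11→3, 28→4, 2→5, 6→6, 18→7, 19→8
second ordering as positions: [3, 7, 1, 6, 5, 8, 4, 2]
Discordant pairs = inversions in this position sequence.
3: 1, 2 → 2
7: 1, 6, 5, 4, 2 → 5
1: 0
6: 5, 4, 2 → 3
5: 4, 2 → 2
8: 4, 2 → 2
4: 2 → 1
2: 0
Total: 2 + 5 + 0 + 3 + 2 + 2 + 1 + 0 = 15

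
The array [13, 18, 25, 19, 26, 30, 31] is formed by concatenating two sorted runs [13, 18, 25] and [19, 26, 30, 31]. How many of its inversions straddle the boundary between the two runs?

Count, for every r in R, how many entries of L exceed r:
r = 19: 25 → 1
r = 26: none → 0
r = 30: none → 0
r = 31: none → 0
Cross-inversions: 1 + 0 + 0 + 0 = 1

1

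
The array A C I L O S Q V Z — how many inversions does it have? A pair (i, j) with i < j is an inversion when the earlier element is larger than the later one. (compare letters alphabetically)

1

For each element, count later entries that are smaller:
A: 0
C: 0
I: 0
L: 0
O: 0
S: 1
Q: 0
V: 0
Z: 0
Sum: 0 + 0 + 0 + 0 + 0 + 1 + 0 + 0 + 0 = 1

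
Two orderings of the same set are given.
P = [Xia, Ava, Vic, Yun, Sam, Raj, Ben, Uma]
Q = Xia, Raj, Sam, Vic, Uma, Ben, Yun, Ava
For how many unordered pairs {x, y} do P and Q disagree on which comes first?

Assign each item its position (1..8) in the first ordering, then rewrite the second ordering as that position sequence:
positions: Xia→1, Ava→2, Vic→3, Yun→4, Sam→5, Raj→6, Ben→7, Uma→8
second ordering as positions: [1, 6, 5, 3, 8, 7, 4, 2]
Discordant pairs = inversions in this position sequence.
1: 0
6: 5, 3, 4, 2 → 4
5: 3, 4, 2 → 3
3: 2 → 1
8: 7, 4, 2 → 3
7: 4, 2 → 2
4: 2 → 1
2: 0
Total: 0 + 4 + 3 + 1 + 3 + 2 + 1 + 0 = 14

There are 14 disagreeing pairs.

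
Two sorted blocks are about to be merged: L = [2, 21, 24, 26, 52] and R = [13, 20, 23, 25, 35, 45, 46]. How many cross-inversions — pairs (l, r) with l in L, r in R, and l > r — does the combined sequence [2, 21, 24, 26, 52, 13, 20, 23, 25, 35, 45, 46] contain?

Take each right-half value and tally the left-half values above it:
r = 13: 21, 24, 26, 52 → 4
r = 20: 21, 24, 26, 52 → 4
r = 23: 24, 26, 52 → 3
r = 25: 26, 52 → 2
r = 35: 52 → 1
r = 45: 52 → 1
r = 46: 52 → 1
Cross-inversions: 4 + 4 + 3 + 2 + 1 + 1 + 1 = 16

16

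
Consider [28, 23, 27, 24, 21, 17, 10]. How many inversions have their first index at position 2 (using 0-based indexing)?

The element at index 2 is 27.
Elements after it: 24, 21, 17, 10
Those smaller than 27: 24, 21, 17, 10

4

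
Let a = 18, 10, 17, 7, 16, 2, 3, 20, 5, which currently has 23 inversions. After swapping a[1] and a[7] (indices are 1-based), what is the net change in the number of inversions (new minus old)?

-9

Positions 1 and 7 hold 18 and 3; after swapping, the array is [3, 10, 17, 7, 16, 2, 18, 20, 5].
Sweep left to right; for each value list the smaller values that follow it:
3 → 2 → 1
10 → 7, 2, 5 → 3
17 → 7, 16, 2, 5 → 4
7 → 2, 5 → 2
16 → 2, 5 → 2
2 → none → 0
18 → 5 → 1
20 → 5 → 1
5 → none → 0
Sum: 1 + 3 + 4 + 2 + 2 + 0 + 1 + 1 + 0 = 14
Change: 14 − 23 = -9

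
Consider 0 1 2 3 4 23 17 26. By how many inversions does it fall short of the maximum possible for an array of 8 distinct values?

27 inversions short

Maximum inversions for 8 distinct elements is C(8, 2) = 8·7/2 = 28.
Current inversions — for each element, count later smaller elements:
0: 0
1: 0
2: 0
3: 0
4: 0
23: 1
17: 0
26: 0
Current total: 0 + 0 + 0 + 0 + 0 + 1 + 0 + 0 = 1
Shortfall: 28 − 1 = 27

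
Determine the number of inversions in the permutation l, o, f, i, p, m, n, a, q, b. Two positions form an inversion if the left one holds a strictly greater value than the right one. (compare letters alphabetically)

23 inversions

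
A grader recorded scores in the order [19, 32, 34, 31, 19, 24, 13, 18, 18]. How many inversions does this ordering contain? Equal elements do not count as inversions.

26 inversions

Count, for each position, how many later elements it exceeds:
19: 3
32: 6
34: 6
31: 5
19: 3
24: 3
13: 0
18: 0
18: 0
Sum: 3 + 6 + 6 + 5 + 3 + 3 + 0 + 0 + 0 = 26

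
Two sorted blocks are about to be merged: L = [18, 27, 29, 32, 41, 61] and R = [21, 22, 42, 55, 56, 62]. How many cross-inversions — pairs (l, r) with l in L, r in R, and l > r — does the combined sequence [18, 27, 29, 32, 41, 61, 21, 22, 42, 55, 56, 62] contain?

Count, for every r in R, how many entries of L exceed r:
r = 21: 27, 29, 32, 41, 61 → 5
r = 22: 27, 29, 32, 41, 61 → 5
r = 42: 61 → 1
r = 55: 61 → 1
r = 56: 61 → 1
r = 62: none → 0
Cross-inversions: 5 + 5 + 1 + 1 + 1 + 0 = 13

Cross-inversions: 13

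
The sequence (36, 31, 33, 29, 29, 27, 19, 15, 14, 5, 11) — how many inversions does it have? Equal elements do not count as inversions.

52

Sweep left to right; for each value list the smaller values that follow it:
36: 10
31: 8
33: 8
29: 6
29: 6
27: 5
19: 4
15: 3
14: 2
5: 0
11: 0
Sum: 10 + 8 + 8 + 6 + 6 + 5 + 4 + 3 + 2 + 0 + 0 = 52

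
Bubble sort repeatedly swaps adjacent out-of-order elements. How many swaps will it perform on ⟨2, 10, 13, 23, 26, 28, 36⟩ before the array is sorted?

Minimum adjacent swaps = number of inversions (each swap of adjacent out-of-order elements removes one inversion and no swap can remove more).
Count inversions — for each element, later elements that are smaller:
2: none → 0
10: none → 0
13: none → 0
23: none → 0
26: none → 0
28: none → 0
36: none → 0
Total inversions: 0 + 0 + 0 + 0 + 0 + 0 + 0 = 0

0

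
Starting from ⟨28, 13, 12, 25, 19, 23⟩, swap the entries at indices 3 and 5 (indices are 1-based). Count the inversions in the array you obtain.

9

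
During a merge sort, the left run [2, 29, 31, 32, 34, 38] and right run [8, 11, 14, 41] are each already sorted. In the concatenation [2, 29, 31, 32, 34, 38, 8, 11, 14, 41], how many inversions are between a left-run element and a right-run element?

15 cross-inversions

Count, for every r in R, how many entries of L exceed r:
r = 8: 29, 31, 32, 34, 38 → 5
r = 11: 29, 31, 32, 34, 38 → 5
r = 14: 29, 31, 32, 34, 38 → 5
r = 41: none → 0
Cross-inversions: 5 + 5 + 5 + 0 = 15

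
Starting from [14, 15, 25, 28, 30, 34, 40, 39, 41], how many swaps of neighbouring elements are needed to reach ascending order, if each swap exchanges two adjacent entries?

Minimum adjacent swaps = number of inversions (each swap of adjacent out-of-order elements removes one inversion and no swap can remove more).
Count inversions — for each element, later elements that are smaller:
14: none → 0
15: none → 0
25: none → 0
28: none → 0
30: none → 0
34: none → 0
40: 39 → 1
39: none → 0
41: none → 0
Total inversions: 0 + 0 + 0 + 0 + 0 + 0 + 1 + 0 + 0 = 1

Adjacent swaps: 1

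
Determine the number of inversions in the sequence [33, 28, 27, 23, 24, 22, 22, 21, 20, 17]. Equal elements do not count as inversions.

Sweep left to right; for each value list the smaller values that follow it:
33 → 28, 27, 23, 24, 22, 22, 21, 20, 17 → 9
28 → 27, 23, 24, 22, 22, 21, 20, 17 → 8
27 → 23, 24, 22, 22, 21, 20, 17 → 7
23 → 22, 22, 21, 20, 17 → 5
24 → 22, 22, 21, 20, 17 → 5
22 → 21, 20, 17 → 3
22 → 21, 20, 17 → 3
21 → 20, 17 → 2
20 → 17 → 1
17 → none → 0
Sum: 9 + 8 + 7 + 5 + 5 + 3 + 3 + 2 + 1 + 0 = 43

43 inversions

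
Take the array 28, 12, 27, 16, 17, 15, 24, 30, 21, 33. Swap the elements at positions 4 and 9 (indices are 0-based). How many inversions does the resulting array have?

23

Positions 4 and 9 hold 17 and 33; after swapping, the array is [28, 12, 27, 16, 33, 15, 24, 30, 21, 17].
For each element, count later entries that are smaller:
28: 7
12: 0
27: 5
16: 1
33: 5
15: 0
24: 2
30: 2
21: 1
17: 0
Sum: 7 + 0 + 5 + 1 + 5 + 0 + 2 + 2 + 1 + 0 = 23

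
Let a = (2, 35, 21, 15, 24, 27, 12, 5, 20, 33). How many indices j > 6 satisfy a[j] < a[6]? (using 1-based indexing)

The element at index 6 is 27.
Elements after it: 12, 5, 20, 33
Those smaller than 27: 12, 5, 20

3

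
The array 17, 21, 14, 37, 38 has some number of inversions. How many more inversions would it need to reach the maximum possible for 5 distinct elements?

Maximum inversions for 5 distinct elements is C(5, 2) = 5·4/2 = 10.
Current inversions — for each element, count later smaller elements:
17: 1
21: 1
14: 0
37: 0
38: 0
Current total: 1 + 1 + 0 + 0 + 0 = 2
Shortfall: 10 − 2 = 8

8 inversions short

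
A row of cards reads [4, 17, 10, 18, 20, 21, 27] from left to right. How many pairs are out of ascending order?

1

Count, for each position, how many later elements it exceeds:
4 → none → 0
17 → 10 → 1
10 → none → 0
18 → none → 0
20 → none → 0
21 → none → 0
27 → none → 0
Sum: 0 + 1 + 0 + 0 + 0 + 0 + 0 = 1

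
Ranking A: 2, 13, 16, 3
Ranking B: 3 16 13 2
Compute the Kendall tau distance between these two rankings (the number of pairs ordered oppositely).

6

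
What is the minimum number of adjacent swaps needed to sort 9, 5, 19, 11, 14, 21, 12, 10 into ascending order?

11 swaps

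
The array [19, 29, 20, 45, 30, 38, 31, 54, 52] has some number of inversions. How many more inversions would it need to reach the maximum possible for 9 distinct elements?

Maximum inversions for 9 distinct elements is C(9, 2) = 9·8/2 = 36.
Current inversions — for each element, count later smaller elements:
19: 0
29: 1
20: 0
45: 3
30: 0
38: 1
31: 0
54: 1
52: 0
Current total: 0 + 1 + 0 + 3 + 0 + 1 + 0 + 1 + 0 = 6
Shortfall: 36 − 6 = 30

30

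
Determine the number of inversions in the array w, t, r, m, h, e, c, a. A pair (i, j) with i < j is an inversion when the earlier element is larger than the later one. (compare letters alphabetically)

Count, for each position, how many later elements it exceeds:
w → t, r, m, h, e, c, a → 7
t → r, m, h, e, c, a → 6
r → m, h, e, c, a → 5
m → h, e, c, a → 4
h → e, c, a → 3
e → c, a → 2
c → a → 1
a → none → 0
Sum: 7 + 6 + 5 + 4 + 3 + 2 + 1 + 0 = 28

28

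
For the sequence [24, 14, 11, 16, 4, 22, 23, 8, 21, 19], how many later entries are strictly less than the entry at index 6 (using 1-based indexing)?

The element at index 6 is 22.
Elements after it: 23, 8, 21, 19
Those smaller than 22: 8, 21, 19

3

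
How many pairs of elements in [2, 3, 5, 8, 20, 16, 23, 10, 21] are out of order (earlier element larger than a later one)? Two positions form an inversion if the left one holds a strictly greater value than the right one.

5

Element-by-element contributions:
2: 0
3: 0
5: 0
8: 0
20: 2
16: 1
23: 2
10: 0
21: 0
Sum: 0 + 0 + 0 + 0 + 2 + 1 + 2 + 0 + 0 = 5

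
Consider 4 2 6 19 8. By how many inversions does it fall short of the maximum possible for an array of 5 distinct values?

Maximum inversions for 5 distinct elements is C(5, 2) = 5·4/2 = 10.
Current inversions — for each element, count later smaller elements:
4: 1
2: 0
6: 0
19: 1
8: 0
Current total: 1 + 0 + 0 + 1 + 0 = 2
Shortfall: 10 − 2 = 8

8 inversions short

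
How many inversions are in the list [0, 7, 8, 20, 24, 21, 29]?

Out-of-order index pairs (1-indexed):
(5,6): 24 > 21
That's 1 pair.

1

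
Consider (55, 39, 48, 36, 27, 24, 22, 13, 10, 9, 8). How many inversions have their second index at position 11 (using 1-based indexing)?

10

The element at index 11 is 8.
Elements before it: 55, 39, 48, 36, 27, 24, 22, 13, 10, 9
Those larger than 8: 55, 39, 48, 36, 27, 24, 22, 13, 10, 9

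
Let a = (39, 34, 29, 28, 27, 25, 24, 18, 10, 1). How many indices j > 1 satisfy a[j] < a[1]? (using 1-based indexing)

The element at index 1 is 39.
Elements after it: 34, 29, 28, 27, 25, 24, 18, 10, 1
Those smaller than 39: 34, 29, 28, 27, 25, 24, 18, 10, 1

9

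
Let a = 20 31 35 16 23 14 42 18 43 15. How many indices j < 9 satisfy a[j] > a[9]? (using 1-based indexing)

The element at index 9 is 43.
Elements before it: 20, 31, 35, 16, 23, 14, 42, 18
None of them are larger than 43.

0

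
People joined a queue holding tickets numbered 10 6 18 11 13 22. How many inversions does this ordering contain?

There are 3 out-of-order pairs.

Listing every pair i<j with a[i]>a[j] (using 1-based positions):
(1,2): 10 > 6
(3,4): 18 > 11
(3,5): 18 > 13
That's 3 pairs.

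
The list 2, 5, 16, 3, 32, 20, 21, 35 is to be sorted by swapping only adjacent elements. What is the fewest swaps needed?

Each adjacent swap fixes exactly one inversion, so the minimum swap count equals the number of inversions.
Count inversions — for each element, later elements that are smaller:
2: none → 0
5: 3 → 1
16: 3 → 1
3: none → 0
32: 20, 21 → 2
20: none → 0
21: none → 0
35: none → 0
Total inversions: 0 + 1 + 1 + 0 + 2 + 0 + 0 + 0 = 4

4 swaps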